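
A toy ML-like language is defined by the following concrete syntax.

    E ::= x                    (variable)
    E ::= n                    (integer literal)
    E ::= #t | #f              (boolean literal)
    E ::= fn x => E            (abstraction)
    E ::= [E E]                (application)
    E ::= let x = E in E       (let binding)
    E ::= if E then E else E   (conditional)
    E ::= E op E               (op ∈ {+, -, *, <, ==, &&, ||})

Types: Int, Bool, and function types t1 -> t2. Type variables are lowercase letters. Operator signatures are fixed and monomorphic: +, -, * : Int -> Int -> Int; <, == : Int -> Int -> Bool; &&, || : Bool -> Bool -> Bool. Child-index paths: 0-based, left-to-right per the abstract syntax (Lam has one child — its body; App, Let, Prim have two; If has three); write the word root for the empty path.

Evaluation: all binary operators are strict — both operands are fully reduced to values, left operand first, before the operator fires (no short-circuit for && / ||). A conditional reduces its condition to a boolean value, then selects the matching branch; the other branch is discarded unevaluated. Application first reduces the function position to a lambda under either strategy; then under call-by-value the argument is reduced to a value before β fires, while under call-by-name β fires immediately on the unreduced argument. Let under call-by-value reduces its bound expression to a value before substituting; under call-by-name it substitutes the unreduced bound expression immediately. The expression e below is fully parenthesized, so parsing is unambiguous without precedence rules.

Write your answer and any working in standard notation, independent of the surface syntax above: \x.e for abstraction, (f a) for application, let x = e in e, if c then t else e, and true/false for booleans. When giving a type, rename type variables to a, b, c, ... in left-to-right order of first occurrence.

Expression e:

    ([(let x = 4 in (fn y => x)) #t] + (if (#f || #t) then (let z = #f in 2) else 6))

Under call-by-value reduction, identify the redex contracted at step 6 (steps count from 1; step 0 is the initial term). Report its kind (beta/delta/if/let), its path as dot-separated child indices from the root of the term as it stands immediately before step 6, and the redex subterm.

Derivation:
step 0: (((let x = 4 in (\y.x)) true) + (if (false || true) then (let z = false in 2) else 6))
step 1: [let@0.0] (((\y.4) true) + (if (false || true) then (let z = false in 2) else 6))
step 2: [beta@0] (4 + (if (false || true) then (let z = false in 2) else 6))
step 3: [delta@1.0] (4 + (if true then (let z = false in 2) else 6))
step 4: [if@1] (4 + (let z = false in 2))
step 5: [let@1] (4 + 2)
step 6: [delta@root] 6

Answer: delta at root : (4 + 2)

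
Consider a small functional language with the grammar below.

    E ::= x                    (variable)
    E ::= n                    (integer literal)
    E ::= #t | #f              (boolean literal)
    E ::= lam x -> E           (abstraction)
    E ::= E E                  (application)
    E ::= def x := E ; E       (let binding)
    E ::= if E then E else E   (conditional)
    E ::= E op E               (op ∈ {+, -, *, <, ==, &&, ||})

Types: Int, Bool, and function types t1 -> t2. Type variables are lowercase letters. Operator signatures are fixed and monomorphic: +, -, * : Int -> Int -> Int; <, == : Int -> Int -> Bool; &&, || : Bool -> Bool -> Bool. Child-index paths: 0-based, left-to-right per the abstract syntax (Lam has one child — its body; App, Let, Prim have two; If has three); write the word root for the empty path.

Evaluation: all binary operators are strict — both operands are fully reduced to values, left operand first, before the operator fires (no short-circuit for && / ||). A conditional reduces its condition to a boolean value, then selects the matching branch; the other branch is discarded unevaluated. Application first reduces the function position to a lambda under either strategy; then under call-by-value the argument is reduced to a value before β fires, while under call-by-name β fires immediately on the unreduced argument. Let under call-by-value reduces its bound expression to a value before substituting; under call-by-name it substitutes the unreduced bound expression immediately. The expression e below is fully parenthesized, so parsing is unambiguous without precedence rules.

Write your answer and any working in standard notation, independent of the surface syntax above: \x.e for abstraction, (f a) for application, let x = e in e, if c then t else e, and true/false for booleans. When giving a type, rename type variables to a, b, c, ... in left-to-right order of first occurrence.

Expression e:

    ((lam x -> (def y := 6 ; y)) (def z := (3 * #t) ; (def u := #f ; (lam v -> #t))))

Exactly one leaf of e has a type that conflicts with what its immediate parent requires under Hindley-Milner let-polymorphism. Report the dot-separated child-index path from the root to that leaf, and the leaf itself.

Trace:
let y : Int
y : Int
\x._ : a -> Int
  unify Int ~ Int
  unify Bool ~ Int
  FAIL: mismatch Bool ~ Int

Answer: 1.0.1 : true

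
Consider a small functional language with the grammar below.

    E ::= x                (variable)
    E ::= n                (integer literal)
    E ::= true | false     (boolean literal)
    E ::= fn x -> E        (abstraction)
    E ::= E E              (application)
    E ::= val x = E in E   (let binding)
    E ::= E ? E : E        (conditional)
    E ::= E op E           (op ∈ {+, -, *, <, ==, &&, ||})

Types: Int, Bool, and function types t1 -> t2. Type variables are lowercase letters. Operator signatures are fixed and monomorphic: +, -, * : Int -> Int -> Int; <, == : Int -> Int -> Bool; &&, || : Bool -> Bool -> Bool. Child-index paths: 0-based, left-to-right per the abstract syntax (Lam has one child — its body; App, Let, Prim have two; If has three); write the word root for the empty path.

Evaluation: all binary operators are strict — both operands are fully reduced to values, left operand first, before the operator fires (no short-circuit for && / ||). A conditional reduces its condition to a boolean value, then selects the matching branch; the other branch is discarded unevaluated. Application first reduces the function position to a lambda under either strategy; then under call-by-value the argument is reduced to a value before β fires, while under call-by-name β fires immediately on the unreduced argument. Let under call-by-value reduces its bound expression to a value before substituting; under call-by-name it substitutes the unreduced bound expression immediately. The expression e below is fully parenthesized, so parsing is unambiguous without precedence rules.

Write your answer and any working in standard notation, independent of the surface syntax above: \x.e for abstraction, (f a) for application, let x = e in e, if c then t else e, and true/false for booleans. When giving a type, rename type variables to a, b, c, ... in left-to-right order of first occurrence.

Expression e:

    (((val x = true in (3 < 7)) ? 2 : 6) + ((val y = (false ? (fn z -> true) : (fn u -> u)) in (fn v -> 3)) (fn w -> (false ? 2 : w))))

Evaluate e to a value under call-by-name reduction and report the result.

Working:
step 0: ((if (let x = true in (3 < 7)) then 2 else 6) + ((let y = (if false then (\z.true) else (\u.u)) in (\v.3)) (\w.(if false then 2 else w))))
step 1: [let@0.0] ((if (3 < 7) then 2 else 6) + ((let y = (if false then (\z.true) else (\u.u)) in (\v.3)) (\w.(if false then 2 else w))))
step 2: [delta@0.0] ((if true then 2 else 6) + ((let y = (if false then (\z.true) else (\u.u)) in (\v.3)) (\w.(if false then 2 else w))))
step 3: [if@0] (2 + ((let y = (if false then (\z.true) else (\u.u)) in (\v.3)) (\w.(if false then 2 else w))))
step 4: [let@1.0] (2 + ((\v.3) (\w.(if false then 2 else w))))
step 5: [beta@1] (2 + 3)
step 6: [delta@root] 5

Answer: 5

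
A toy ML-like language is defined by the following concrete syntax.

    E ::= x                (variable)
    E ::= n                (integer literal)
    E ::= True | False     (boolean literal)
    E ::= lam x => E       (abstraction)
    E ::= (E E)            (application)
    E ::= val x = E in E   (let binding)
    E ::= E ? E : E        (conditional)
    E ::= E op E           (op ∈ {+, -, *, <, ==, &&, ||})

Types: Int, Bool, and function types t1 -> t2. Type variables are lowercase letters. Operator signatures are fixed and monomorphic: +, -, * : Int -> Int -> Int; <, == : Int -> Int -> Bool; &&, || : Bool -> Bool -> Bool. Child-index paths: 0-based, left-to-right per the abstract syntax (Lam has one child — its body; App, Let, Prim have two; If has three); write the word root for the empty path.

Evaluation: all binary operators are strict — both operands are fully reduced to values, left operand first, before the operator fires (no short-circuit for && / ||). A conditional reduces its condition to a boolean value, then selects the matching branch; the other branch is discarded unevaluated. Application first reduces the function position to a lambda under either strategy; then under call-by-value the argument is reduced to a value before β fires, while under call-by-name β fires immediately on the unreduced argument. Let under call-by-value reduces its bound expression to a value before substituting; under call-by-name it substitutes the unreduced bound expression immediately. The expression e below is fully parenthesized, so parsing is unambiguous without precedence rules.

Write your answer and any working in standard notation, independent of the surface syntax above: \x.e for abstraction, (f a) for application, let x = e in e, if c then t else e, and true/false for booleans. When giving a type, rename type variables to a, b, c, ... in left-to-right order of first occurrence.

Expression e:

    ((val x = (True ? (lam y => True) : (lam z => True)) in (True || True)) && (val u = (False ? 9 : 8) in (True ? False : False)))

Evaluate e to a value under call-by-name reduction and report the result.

Answer: false

Derivation:
step 0: ((let x = (if true then (\y.true) else (\z.true)) in (true || true)) && (let u = (if false then 9 else 8) in (if true then false else false)))
step 1: [let@0] ((true || true) && (let u = (if false then 9 else 8) in (if true then false else false)))
step 2: [delta@0] (true && (let u = (if false then 9 else 8) in (if true then false else false)))
step 3: [let@1] (true && (if true then false else false))
step 4: [if@1] (true && false)
step 5: [delta@root] false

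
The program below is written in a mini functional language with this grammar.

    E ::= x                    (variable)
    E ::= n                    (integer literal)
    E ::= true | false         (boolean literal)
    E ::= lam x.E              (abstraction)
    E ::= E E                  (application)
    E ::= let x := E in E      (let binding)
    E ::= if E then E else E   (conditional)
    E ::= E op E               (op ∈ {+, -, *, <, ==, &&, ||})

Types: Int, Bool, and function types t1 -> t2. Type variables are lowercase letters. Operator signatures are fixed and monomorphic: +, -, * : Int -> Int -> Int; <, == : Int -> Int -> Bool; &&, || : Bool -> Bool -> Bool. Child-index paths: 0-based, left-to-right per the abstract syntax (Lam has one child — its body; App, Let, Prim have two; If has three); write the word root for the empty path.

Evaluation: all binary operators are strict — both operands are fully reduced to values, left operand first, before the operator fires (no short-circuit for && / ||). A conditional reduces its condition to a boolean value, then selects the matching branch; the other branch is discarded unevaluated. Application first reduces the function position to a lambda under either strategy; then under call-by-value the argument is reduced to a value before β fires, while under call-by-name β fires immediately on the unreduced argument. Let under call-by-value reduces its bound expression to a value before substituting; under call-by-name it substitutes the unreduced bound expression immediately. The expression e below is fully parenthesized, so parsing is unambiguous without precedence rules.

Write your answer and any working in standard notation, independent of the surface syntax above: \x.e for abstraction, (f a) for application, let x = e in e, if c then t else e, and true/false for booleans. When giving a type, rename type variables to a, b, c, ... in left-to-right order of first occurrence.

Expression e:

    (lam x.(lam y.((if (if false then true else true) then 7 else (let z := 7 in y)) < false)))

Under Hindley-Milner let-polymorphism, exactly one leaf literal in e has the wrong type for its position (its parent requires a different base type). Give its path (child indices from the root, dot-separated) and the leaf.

Answer: 0.0.1 : false

Derivation:
  unify Bool ~ Bool
  unify Bool ~ Bool
  unify Bool ~ Bool
let z : Int
y : b
  unify Int ~ b
  unify Int ~ Int
  unify Bool ~ Int
  FAIL: mismatch Bool ~ Int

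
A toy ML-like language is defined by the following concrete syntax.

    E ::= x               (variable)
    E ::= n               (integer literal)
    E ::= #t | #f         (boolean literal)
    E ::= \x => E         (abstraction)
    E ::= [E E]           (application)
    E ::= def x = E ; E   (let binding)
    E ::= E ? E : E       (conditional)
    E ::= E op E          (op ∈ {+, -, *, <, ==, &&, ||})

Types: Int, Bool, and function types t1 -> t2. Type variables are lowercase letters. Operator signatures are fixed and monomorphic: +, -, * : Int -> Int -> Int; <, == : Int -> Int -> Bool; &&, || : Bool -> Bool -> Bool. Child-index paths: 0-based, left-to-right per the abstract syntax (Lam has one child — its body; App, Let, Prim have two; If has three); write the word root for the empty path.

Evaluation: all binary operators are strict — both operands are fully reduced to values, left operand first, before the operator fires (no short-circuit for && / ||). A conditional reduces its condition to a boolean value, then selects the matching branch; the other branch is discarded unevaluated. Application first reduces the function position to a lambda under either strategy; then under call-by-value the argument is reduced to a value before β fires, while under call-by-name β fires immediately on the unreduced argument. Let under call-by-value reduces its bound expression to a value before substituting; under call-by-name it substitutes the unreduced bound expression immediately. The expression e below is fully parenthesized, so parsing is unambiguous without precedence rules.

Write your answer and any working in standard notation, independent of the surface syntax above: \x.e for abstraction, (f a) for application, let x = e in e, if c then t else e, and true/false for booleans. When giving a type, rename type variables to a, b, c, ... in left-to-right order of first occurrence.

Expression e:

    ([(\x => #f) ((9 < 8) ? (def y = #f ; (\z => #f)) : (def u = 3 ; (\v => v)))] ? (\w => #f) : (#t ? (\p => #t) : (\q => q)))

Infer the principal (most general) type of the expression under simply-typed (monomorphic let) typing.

Working:
\x._ : a -> Bool
  unify Int ~ Int
  unify Int ~ Int
  unify Bool ~ Bool
let y : Bool
\z._ : b -> Bool
let u : Int
v : c
\v._ : c -> c
  unify b -> Bool ~ c -> c
  unify b ~ c
  unify Bool ~ c
  unify a -> Bool ~ (Bool -> Bool) -> d
  unify a ~ Bool -> Bool
  unify Bool ~ d
_ _ : Bool
  unify Bool ~ Bool
\w._ : e -> Bool
  unify Bool ~ Bool
\p._ : f -> Bool
q : g
\q._ : g -> g
  unify f -> Bool ~ g -> g
  unify f ~ g
  unify Bool ~ g
  unify e -> Bool ~ Bool -> Bool
  unify e ~ Bool
  unify Bool ~ Bool

Answer: Bool -> Bool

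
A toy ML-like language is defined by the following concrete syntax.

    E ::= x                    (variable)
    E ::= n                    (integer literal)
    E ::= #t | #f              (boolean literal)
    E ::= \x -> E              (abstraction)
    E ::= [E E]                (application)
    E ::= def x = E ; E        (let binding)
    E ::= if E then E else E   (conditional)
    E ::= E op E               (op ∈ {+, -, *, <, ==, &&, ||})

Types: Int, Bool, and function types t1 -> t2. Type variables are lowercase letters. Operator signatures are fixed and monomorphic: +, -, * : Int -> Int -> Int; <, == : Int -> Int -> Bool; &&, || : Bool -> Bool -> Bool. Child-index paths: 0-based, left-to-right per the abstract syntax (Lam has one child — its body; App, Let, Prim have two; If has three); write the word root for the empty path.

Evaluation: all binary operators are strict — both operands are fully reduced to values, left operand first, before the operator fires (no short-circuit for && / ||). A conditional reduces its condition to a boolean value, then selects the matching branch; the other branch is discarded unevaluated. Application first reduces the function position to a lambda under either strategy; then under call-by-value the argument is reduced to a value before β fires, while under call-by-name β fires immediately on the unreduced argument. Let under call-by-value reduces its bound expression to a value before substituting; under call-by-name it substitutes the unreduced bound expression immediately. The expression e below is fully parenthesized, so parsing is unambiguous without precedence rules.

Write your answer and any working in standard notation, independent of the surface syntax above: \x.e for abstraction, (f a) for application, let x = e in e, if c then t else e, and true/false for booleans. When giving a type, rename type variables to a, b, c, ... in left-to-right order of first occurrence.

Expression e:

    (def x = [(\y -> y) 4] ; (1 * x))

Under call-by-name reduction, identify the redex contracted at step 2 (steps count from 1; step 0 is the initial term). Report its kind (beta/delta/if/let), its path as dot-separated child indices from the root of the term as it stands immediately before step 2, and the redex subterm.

Working:
step 0: (let x = ((\y.y) 4) in (1 * x))
step 1: [let@root] (1 * ((\y.y) 4))
step 2: [beta@1] (1 * 4)

Answer: beta at 1 : ((\y.y) 4)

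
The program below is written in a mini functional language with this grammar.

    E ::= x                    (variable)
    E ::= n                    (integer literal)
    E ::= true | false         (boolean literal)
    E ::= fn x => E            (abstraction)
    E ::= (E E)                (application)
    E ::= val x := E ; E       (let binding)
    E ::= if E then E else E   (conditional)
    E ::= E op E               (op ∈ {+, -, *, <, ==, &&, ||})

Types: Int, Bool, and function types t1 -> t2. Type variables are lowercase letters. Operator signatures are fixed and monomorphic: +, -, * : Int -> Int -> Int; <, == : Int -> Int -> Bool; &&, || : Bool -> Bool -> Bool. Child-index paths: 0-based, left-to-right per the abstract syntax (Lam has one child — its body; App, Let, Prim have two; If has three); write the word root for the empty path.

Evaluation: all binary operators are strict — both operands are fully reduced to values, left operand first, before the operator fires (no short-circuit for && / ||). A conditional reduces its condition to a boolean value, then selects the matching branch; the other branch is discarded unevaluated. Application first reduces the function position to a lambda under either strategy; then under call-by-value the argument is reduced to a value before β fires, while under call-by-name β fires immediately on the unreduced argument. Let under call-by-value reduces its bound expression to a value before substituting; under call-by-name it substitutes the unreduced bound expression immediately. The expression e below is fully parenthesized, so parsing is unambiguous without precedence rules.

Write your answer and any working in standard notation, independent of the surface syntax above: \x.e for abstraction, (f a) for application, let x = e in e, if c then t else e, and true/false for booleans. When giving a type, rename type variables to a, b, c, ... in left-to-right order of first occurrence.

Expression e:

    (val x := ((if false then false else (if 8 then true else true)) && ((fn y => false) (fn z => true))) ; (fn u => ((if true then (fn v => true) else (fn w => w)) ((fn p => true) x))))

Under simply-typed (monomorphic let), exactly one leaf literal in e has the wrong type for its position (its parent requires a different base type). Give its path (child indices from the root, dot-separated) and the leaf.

Answer: 0.0.2.0 : 8

Derivation:
  unify Bool ~ Bool
  unify Int ~ Bool
  FAIL: mismatch Int ~ Bool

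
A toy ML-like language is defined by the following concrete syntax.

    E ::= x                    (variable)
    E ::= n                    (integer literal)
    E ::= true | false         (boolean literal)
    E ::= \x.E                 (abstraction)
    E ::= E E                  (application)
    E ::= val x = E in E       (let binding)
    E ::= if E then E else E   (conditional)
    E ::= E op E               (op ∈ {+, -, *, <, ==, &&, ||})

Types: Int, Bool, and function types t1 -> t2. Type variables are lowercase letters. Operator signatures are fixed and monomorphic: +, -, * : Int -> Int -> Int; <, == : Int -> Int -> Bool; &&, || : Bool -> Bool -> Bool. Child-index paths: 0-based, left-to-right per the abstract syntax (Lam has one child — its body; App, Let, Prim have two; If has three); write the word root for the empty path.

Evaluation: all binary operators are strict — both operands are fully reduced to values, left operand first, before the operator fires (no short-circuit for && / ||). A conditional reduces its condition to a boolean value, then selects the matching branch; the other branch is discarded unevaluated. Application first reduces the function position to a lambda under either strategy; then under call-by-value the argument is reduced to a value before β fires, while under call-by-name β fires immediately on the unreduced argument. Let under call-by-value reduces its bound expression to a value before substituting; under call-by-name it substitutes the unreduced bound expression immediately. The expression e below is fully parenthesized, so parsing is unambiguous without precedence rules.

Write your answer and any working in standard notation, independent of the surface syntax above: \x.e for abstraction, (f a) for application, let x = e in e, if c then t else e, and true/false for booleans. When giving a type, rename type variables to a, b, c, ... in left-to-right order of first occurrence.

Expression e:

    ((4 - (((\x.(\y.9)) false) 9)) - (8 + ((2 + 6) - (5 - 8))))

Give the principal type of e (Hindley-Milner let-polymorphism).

Answer: Int

Working:
  unify Int ~ Int
\y._ : b -> Int
\x._ : a -> b -> Int
  unify a -> b -> Int ~ Bool -> c
  unify a ~ Bool
  unify b -> Int ~ c
_ _ : b -> Int
  unify b -> Int ~ Int -> d
  unify b ~ Int
  unify Int ~ d
_ _ : Int
  unify Int ~ Int
  unify Int ~ Int
  unify Int ~ Int
  unify Int ~ Int
  unify Int ~ Int
  unify Int ~ Int
  unify Int ~ Int
  unify Int ~ Int
  unify Int ~ Int
  unify Int ~ Int
  unify Int ~ Int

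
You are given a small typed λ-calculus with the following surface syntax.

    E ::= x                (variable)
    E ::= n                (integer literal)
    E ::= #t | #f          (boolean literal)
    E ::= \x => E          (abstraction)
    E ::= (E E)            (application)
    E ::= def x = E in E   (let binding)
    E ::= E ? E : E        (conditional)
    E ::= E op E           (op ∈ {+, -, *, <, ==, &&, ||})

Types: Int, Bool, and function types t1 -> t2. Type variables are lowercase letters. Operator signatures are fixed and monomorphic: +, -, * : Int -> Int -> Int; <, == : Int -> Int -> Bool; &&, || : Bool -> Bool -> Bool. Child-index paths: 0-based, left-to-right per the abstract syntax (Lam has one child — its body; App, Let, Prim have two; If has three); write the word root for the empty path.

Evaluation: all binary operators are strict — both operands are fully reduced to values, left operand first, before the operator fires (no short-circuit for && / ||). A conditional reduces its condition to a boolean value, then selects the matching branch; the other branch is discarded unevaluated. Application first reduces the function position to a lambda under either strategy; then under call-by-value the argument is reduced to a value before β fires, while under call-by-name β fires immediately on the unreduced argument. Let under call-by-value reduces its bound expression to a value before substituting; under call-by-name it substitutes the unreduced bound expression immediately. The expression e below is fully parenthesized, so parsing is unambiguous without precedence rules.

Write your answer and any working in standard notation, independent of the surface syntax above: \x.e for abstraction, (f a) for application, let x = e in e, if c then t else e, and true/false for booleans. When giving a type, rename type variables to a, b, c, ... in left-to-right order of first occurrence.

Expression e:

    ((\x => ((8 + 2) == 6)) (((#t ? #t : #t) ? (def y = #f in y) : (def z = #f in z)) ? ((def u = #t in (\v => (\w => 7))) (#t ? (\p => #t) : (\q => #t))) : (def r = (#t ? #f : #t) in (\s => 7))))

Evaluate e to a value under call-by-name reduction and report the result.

Trace:
step 0: ((\x.((8 + 2) == 6)) (if (if (if true then true else true) then (let y = false in y) else (let z = false in z)) then ((let u = true in (\v.(\w.7))) (if true then (\p.true) else (\q.true))) else (let r = (if true then false else true) in (\s.7))))
step 1: [beta@root] ((8 + 2) == 6)
step 2: [delta@0] (10 == 6)
step 3: [delta@root] false

Answer: false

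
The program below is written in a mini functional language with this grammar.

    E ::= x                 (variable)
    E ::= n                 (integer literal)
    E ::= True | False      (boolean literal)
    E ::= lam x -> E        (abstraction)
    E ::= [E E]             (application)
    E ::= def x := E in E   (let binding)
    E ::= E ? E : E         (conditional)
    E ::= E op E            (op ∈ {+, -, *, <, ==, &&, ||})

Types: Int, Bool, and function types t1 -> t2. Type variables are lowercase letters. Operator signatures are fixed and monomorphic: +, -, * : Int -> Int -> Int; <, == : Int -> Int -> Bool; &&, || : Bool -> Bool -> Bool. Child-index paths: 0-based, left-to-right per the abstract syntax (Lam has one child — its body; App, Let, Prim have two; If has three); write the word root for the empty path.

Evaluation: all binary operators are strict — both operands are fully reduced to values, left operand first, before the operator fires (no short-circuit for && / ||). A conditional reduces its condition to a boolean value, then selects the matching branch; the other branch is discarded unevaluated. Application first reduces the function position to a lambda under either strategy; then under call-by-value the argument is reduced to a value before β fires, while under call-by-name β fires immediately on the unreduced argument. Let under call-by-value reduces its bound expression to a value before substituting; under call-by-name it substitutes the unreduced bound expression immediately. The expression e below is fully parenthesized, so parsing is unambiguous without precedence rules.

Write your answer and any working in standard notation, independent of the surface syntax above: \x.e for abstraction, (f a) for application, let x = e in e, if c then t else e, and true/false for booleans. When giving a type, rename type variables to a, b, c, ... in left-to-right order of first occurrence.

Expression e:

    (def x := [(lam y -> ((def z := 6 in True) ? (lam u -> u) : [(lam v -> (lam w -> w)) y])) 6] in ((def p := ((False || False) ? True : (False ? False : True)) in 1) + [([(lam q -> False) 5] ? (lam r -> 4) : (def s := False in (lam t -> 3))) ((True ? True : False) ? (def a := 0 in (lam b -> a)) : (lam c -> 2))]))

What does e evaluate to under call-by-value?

Derivation:
step 0: (let x = ((\y.(if (let z = 6 in true) then (\u.u) else ((\v.(\w.w)) y))) 6) in ((let p = (if (false || false) then true else (if false then false else true)) in 1) + ((if ((\q.false) 5) then (\r.4) else (let s = false in (\t.3))) (if (if true then true else false) then (let a = 0 in (\b.a)) else (\c.2)))))
step 1: [beta@0] (let x = (if (let z = 6 in true) then (\u.u) else ((\v.(\w.w)) 6)) in ((let p = (if (false || false) then true else (if false then false else true)) in 1) + ((if ((\q.false) 5) then (\r.4) else (let s = false in (\t.3))) (if (if true then true else false) then (let a = 0 in (\b.a)) else (\c.2)))))
step 2: [let@0.0] (let x = (if true then (\u.u) else ((\v.(\w.w)) 6)) in ((let p = (if (false || false) then true else (if false then false else true)) in 1) + ((if ((\q.false) 5) then (\r.4) else (let s = false in (\t.3))) (if (if true then true else false) then (let a = 0 in (\b.a)) else (\c.2)))))
step 3: [if@0] (let x = (\u.u) in ((let p = (if (false || false) then true else (if false then false else true)) in 1) + ((if ((\q.false) 5) then (\r.4) else (let s = false in (\t.3))) (if (if true then true else false) then (let a = 0 in (\b.a)) else (\c.2)))))
step 4: [let@root] ((let p = (if (false || false) then true else (if false then false else true)) in 1) + ((if ((\q.false) 5) then (\r.4) else (let s = false in (\t.3))) (if (if true then true else false) then (let a = 0 in (\b.a)) else (\c.2))))
step 5: [delta@0.0.0] ((let p = (if false then true else (if false then false else true)) in 1) + ((if ((\q.false) 5) then (\r.4) else (let s = false in (\t.3))) (if (if true then true else false) then (let a = 0 in (\b.a)) else (\c.2))))
step 6: [if@0.0] ((let p = (if false then false else true) in 1) + ((if ((\q.false) 5) then (\r.4) else (let s = false in (\t.3))) (if (if true then true else false) then (let a = 0 in (\b.a)) else (\c.2))))
step 7: [if@0.0] ((let p = true in 1) + ((if ((\q.false) 5) then (\r.4) else (let s = false in (\t.3))) (if (if true then true else false) then (let a = 0 in (\b.a)) else (\c.2))))
step 8: [let@0] (1 + ((if ((\q.false) 5) then (\r.4) else (let s = false in (\t.3))) (if (if true then true else false) then (let a = 0 in (\b.a)) else (\c.2))))
step 9: [beta@1.0.0] (1 + ((if false then (\r.4) else (let s = false in (\t.3))) (if (if true then true else false) then (let a = 0 in (\b.a)) else (\c.2))))
step 10: [if@1.0] (1 + ((let s = false in (\t.3)) (if (if true then true else false) then (let a = 0 in (\b.a)) else (\c.2))))
step 11: [let@1.0] (1 + ((\t.3) (if (if true then true else false) then (let a = 0 in (\b.a)) else (\c.2))))
step 12: [if@1.1.0] (1 + ((\t.3) (if true then (let a = 0 in (\b.a)) else (\c.2))))
step 13: [if@1.1] (1 + ((\t.3) (let a = 0 in (\b.a))))
step 14: [let@1.1] (1 + ((\t.3) (\b.0)))
step 15: [beta@1] (1 + 3)
step 16: [delta@root] 4

Answer: 4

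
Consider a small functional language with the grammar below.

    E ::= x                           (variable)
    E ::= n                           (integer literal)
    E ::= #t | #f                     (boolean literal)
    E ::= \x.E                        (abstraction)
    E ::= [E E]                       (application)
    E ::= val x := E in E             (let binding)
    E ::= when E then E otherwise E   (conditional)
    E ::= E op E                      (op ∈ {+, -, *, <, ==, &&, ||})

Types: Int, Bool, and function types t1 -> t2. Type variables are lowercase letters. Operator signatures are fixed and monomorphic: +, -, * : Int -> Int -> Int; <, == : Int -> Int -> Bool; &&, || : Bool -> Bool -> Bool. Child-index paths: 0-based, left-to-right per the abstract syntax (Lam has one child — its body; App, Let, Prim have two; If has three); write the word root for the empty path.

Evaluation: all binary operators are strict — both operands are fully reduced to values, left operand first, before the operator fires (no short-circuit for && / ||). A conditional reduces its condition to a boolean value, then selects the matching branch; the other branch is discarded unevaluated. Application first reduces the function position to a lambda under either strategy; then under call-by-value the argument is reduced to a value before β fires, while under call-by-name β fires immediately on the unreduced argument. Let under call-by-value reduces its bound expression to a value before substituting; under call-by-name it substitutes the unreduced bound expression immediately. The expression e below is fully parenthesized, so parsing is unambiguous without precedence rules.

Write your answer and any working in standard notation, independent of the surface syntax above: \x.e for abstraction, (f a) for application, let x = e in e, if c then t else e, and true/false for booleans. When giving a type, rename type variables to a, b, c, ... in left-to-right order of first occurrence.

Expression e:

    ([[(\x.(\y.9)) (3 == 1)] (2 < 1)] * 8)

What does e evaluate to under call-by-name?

Working:
step 0: ((((\x.(\y.9)) (3 == 1)) (2 < 1)) * 8)
step 1: [beta@0.0] (((\y.9) (2 < 1)) * 8)
step 2: [beta@0] (9 * 8)
step 3: [delta@root] 72

Answer: 72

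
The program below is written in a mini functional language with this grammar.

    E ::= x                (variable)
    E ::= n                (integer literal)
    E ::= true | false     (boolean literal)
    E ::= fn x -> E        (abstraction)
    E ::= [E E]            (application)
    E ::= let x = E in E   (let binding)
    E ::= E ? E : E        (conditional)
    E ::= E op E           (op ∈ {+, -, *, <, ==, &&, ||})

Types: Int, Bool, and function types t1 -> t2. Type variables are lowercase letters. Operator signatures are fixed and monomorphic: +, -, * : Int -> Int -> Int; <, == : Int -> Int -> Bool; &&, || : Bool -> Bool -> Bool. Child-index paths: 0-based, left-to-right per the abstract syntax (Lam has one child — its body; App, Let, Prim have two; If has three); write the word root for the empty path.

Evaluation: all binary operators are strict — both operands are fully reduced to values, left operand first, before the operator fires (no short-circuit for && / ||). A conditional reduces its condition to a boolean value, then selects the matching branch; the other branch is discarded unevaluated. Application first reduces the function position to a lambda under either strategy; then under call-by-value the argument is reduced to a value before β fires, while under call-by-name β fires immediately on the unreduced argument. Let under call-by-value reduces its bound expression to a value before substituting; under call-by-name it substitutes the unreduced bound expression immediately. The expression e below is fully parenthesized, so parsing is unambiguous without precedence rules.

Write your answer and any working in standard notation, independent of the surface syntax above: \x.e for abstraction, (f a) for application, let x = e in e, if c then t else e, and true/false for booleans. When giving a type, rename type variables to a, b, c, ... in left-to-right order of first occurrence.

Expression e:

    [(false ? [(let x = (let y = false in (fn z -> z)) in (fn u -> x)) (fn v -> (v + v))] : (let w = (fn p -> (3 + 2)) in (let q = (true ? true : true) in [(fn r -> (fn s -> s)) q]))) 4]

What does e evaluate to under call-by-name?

Trace:
step 0: ((if false then ((let x = (let y = false in (\z.z)) in (\u.x)) (\v.(v + v))) else (let w = (\p.(3 + 2)) in (let q = (if true then true else true) in ((\r.(\s.s)) q)))) 4)
step 1: [if@0] ((let w = (\p.(3 + 2)) in (let q = (if true then true else true) in ((\r.(\s.s)) q))) 4)
step 2: [let@0] ((let q = (if true then true else true) in ((\r.(\s.s)) q)) 4)
step 3: [let@0] (((\r.(\s.s)) (if true then true else true)) 4)
step 4: [beta@0] ((\s.s) 4)
step 5: [beta@root] 4

Answer: 4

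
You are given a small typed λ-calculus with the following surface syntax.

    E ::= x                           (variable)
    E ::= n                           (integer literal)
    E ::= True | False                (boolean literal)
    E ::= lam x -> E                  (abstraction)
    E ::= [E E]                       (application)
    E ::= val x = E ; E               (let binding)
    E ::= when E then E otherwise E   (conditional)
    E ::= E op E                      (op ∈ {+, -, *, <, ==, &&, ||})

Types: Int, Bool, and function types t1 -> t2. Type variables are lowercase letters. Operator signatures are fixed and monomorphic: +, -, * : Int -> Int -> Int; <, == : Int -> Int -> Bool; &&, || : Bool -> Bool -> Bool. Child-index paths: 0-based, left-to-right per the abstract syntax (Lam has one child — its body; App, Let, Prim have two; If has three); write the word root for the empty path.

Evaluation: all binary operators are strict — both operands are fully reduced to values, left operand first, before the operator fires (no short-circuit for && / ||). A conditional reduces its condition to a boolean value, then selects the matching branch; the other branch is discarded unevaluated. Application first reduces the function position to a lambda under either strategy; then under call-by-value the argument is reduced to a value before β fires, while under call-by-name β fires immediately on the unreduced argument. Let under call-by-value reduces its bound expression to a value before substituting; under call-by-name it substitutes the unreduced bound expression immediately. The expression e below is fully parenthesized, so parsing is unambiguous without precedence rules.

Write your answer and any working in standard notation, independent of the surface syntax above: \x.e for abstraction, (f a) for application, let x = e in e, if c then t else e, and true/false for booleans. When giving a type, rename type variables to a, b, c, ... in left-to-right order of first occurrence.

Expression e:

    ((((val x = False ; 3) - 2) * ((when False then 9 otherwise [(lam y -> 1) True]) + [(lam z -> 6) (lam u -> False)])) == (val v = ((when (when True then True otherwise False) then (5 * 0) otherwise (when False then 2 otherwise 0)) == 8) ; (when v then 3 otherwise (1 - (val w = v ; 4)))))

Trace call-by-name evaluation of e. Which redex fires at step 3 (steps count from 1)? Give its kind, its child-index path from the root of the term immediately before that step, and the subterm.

Derivation:
step 0: ((((let x = false in 3) - 2) * ((if false then 9 else ((\y.1) true)) + ((\z.6) (\u.false)))) == (let v = ((if (if true then true else false) then (5 * 0) else (if false then 2 else 0)) == 8) in (if v then 3 else (1 - (let w = v in 4)))))
step 1: [let@0.0.0] (((3 - 2) * ((if false then 9 else ((\y.1) true)) + ((\z.6) (\u.false)))) == (let v = ((if (if true then true else false) then (5 * 0) else (if false then 2 else 0)) == 8) in (if v then 3 else (1 - (let w = v in 4)))))
step 2: [delta@0.0] ((1 * ((if false then 9 else ((\y.1) true)) + ((\z.6) (\u.false)))) == (let v = ((if (if true then true else false) then (5 * 0) else (if false then 2 else 0)) == 8) in (if v then 3 else (1 - (let w = v in 4)))))
step 3: [if@0.1.0] ((1 * (((\y.1) true) + ((\z.6) (\u.false)))) == (let v = ((if (if true then true else false) then (5 * 0) else (if false then 2 else 0)) == 8) in (if v then 3 else (1 - (let w = v in 4)))))

Answer: if at 0.1.0 : (if false then 9 else ((\y.1) true))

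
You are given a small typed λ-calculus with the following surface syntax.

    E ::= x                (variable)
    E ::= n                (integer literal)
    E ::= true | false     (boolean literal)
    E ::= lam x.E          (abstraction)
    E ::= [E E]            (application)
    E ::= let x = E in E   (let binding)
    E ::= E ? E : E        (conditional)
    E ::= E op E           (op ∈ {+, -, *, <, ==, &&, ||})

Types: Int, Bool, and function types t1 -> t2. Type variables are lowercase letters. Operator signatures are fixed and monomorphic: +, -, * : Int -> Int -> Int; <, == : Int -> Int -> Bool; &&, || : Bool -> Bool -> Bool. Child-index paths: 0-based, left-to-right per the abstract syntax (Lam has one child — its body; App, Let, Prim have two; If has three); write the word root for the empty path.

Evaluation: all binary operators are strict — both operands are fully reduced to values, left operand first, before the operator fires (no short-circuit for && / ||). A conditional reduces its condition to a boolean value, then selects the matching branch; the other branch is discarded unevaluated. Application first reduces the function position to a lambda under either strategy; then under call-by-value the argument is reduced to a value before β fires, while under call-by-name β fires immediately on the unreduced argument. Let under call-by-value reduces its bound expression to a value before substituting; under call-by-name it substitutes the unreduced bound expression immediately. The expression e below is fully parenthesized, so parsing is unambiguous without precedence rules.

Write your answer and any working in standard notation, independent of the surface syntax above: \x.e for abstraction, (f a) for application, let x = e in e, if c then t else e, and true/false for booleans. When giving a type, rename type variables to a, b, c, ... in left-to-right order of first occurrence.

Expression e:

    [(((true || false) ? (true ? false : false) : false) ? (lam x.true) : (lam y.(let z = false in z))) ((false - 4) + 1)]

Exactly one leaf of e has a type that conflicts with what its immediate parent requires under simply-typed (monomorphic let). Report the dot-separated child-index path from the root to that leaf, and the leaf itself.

Working:
  unify Bool ~ Bool
  unify Bool ~ Bool
  unify Bool ~ Bool
  unify Bool ~ Bool
  unify Bool ~ Bool
  unify Bool ~ Bool
  unify Bool ~ Bool
\x._ : a -> Bool
let z : Bool
z : Bool
\y._ : b -> Bool
  unify a -> Bool ~ b -> Bool
  unify a ~ b
  unify Bool ~ Bool
  unify Bool ~ Int
  FAIL: mismatch Bool ~ Int

Answer: 1.0.0 : false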